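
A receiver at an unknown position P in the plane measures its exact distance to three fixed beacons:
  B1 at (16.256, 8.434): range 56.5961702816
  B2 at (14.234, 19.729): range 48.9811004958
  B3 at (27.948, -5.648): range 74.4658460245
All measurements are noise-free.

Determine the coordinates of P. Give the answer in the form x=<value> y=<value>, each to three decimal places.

eq1: (x − 16.256)² + (y − 8.434)² = 56.5961702816²
eq2: (x − 14.234)² + (y − 19.729)² = 48.9811004958²
eq3: (x − 27.948)² + (y + 5.648)² = 74.4658460245²
eq2−eq1, eq2−eq3 (x²,y² cancel):
  4.044·x − 22.590·y = -1060.428590
  27.428·x − 50.754·y = -2924.863607
det = 4.044·-50.754 − -22.590·27.428 = 414.349344
x = (-1060.428590·-50.754 − -22.590·-2924.863607) / 414.349344 = -29.568470
y = (4.044·-2924.863607 − -1060.428590·27.428) / 414.349344 = 41.649123

x=-29.568 y=41.649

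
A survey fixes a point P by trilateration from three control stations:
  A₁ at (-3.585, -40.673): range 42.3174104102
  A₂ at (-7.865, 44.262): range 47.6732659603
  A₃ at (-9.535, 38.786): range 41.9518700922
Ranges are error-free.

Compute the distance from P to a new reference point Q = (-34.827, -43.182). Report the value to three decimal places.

43.899

eq1: (x + 3.585)² + (y + 40.673)² = 42.3174104102²
eq2: (x + 7.865)² + (y − 44.262)² = 47.6732659603²
eq3: (x + 9.535)² + (y − 38.786)² = 41.9518700922²
eq1−eq3, eq1−eq2 (x²,y² cancel):
  -11.900·x + 158.918·y = -41.071313
  -8.560·x + 169.870·y = -128.139348
det = -11.900·169.870 − 158.918·-8.560 = -661.114920
x = (-41.071313·169.870 − 158.918·-128.139348) / -661.114920 = -20.248923
y = (-11.900·-128.139348 − -41.071313·-8.560) / -661.114920 = -1.774711
|P − Q| = √((-20.248923 − -34.827)² + (-1.774711 − -43.182)²) = 43.898564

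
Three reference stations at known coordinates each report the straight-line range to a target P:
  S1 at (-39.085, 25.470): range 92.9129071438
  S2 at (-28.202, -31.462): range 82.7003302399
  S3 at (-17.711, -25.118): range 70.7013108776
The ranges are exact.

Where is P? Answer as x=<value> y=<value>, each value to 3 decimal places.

eq1: (x + 39.085)² + (y − 25.470)² = 92.9129071438²
eq2: (x + 28.202)² + (y + 31.462)² = 82.7003302399²
eq3: (x + 17.711)² + (y + 25.118)² = 70.7013108776²
eq3−eq1, eq3−eq2 (x²,y² cancel):
  -42.748·x + 101.176·y = -2402.368274
  -20.982·x − 12.688·y = -1000.052459
det = -42.748·-12.688 − 101.176·-20.982 = 2665.261456
x = (-2402.368274·-12.688 − 101.176·-1000.052459) / 2665.261456 = 49.399490
y = (-42.748·-1000.052459 − -2402.368274·-20.982) / 2665.261456 = -2.872607

x=49.399 y=-2.873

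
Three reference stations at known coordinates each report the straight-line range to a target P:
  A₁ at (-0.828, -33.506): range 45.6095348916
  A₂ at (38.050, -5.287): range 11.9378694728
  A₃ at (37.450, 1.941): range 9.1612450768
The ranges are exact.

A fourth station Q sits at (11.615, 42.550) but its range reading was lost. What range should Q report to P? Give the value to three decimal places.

44.222

eq1: (x + 0.828)² + (y + 33.506)² = 45.6095348916²
eq2: (x − 38.050)² + (y + 5.287)² = 11.9378694728²
eq3: (x − 37.450)² + (y − 1.941)² = 9.1612450768²
eq3−eq2, eq3−eq1 (x²,y² cancel):
  1.200·x − 14.456·y = 10.900572
  -76.556·x − 70.894·y = -2279.233623
det = 1.200·-70.894 − -14.456·-76.556 = -1191.766336
x = (10.900572·-70.894 − -14.456·-2279.233623) / -1191.766336 = 28.295300
y = (1.200·-2279.233623 − 10.900572·-76.556) / -1191.766336 = 1.594756
|P − Q| = √((28.295300 − 11.615)² + (1.594756 − 42.550)²) = 44.221764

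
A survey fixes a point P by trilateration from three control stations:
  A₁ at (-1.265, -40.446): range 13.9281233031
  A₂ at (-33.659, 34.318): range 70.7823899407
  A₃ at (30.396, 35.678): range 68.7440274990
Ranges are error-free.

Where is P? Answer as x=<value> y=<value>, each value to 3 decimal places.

x=1.902 y=-26.883

eq1: (x + 1.265)² + (y + 40.446)² = 13.9281233031²
eq2: (x + 33.659)² + (y − 34.318)² = 70.7823899407²
eq3: (x − 30.396)² + (y − 35.678)² = 68.7440274990²
eq3−eq1, eq3−eq2 (x²,y² cancel):
  -63.322·x − 152.248·y = 3972.391339
  -128.110·x − 2.720·y = -170.588504
det = -63.322·-2.720 − -152.248·-128.110 = -19332.255440
x = (3972.391339·-2.720 − -152.248·-170.588504) / -19332.255440 = 1.902347
y = (-63.322·-170.588504 − 3972.391339·-128.110) / -19332.255440 = -26.882795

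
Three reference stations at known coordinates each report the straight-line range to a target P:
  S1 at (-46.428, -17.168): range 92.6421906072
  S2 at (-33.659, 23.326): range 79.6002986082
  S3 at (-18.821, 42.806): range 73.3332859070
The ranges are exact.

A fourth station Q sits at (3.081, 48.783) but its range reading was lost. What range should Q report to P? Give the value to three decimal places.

60.125

eq1: (x + 46.428)² + (y + 17.168)² = 92.6421906072²
eq2: (x + 33.659)² + (y − 23.326)² = 79.6002986082²
eq3: (x + 18.821)² + (y − 42.806)² = 73.3332859070²
eq3−eq1, eq3−eq2 (x²,y² cancel):
  -55.214·x − 119.948·y = -2941.088928
  -29.676·x − 38.960·y = -1467.989837
det = -55.214·-38.960 − -119.948·-29.676 = -1408.439408
x = (-2941.088928·-38.960 − -119.948·-1467.989837) / -1408.439408 = 43.663661
y = (-55.214·-1467.989837 − -2941.088928·-29.676) / -1408.439408 = 4.420612
|P − Q| = √((43.663661 − 3.081)² + (4.420612 − 48.783)²) = 60.124652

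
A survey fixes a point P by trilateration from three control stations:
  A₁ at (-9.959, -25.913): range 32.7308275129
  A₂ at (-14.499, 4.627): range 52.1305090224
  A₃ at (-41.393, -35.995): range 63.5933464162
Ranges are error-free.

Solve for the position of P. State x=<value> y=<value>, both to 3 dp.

eq1: (x + 9.959)² + (y + 25.913)² = 32.7308275129²
eq2: (x + 14.499)² + (y − 4.627)² = 52.1305090224²
eq3: (x + 41.393)² + (y + 35.995)² = 63.5933464162²
eq1−eq3, eq1−eq2 (x²,y² cancel):
  -62.868·x − 20.164·y = -734.451415
  -9.080·x + 61.080·y = -2185.318021
det = -62.868·61.080 − -20.164·-9.080 = -4023.066560
x = (-734.451415·61.080 − -20.164·-2185.318021) / -4023.066560 = 22.103797
y = (-62.868·-2185.318021 − -734.451415·-9.080) / -4023.066560 = -32.492069

x=22.104 y=-32.492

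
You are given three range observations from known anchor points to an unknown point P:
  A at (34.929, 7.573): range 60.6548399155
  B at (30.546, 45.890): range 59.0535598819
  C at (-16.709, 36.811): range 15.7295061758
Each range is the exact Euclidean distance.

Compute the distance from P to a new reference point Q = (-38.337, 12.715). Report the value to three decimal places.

17.680

eq1: (x − 34.929)² + (y − 7.573)² = 60.6548399155²
eq2: (x − 30.546)² + (y − 45.890)² = 59.0535598819²
eq3: (x + 16.709)² + (y − 36.811)² = 15.7295061758²
eq1−eq3, eq1−eq2 (x²,y² cancel):
  -103.276·x + 58.476·y = 3788.447273
  -8.766·x + 76.634·y = 1953.251516
det = -103.276·76.634 − 58.476·-8.766 = -7401.852368
x = (3788.447273·76.634 − 58.476·1953.251516) / -7401.852368 = -23.792089
y = (-103.276·1953.251516 − 3788.447273·-8.766) / -7401.852368 = 22.766527
|P − Q| = √((-23.792089 − -38.337)² + (22.766527 − 12.715)²) = 17.680148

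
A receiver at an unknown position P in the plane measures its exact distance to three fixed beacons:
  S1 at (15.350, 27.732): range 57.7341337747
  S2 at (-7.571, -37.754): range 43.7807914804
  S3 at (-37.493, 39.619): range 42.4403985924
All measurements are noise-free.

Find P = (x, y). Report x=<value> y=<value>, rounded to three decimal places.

x=-33.740 y=-2.655

eq1: (x − 15.350)² + (y − 27.732)² = 57.7341337747²
eq2: (x + 7.571)² + (y + 37.754)² = 43.7807914804²
eq3: (x + 37.493)² + (y − 39.619)² = 42.4403985924²
eq1−eq3, eq1−eq2 (x²,y² cancel):
  -105.686·x + 23.774·y = 3502.746656
  -45.842·x − 130.972·y = 1894.470733
det = -105.686·-130.972 − 23.774·-45.842 = 14931.754500
x = (3502.746656·-130.972 − 23.774·1894.470733) / 14931.754500 = -33.740233
y = (-105.686·1894.470733 − 3502.746656·-45.842) / 14931.754500 = -2.655155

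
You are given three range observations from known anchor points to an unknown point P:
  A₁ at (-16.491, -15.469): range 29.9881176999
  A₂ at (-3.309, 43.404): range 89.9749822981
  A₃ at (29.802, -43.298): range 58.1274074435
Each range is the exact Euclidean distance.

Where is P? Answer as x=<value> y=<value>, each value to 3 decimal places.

x=-28.325 y=-43.023

eq1: (x + 16.491)² + (y + 15.469)² = 29.9881176999²
eq2: (x + 3.309)² + (y − 43.404)² = 89.9749822981²
eq3: (x − 29.802)² + (y + 43.298)² = 58.1274074435²
eq3−eq2, eq3−eq1 (x²,y² cancel):
  -66.222·x + 173.404·y = -5584.721254
  -92.586·x + 55.658·y = 227.875327
det = -66.222·55.658 − 173.404·-92.586 = 12368.998668
x = (-5584.721254·55.658 − 173.404·227.875327) / 12368.998668 = -28.324759
y = (-66.222·227.875327 − -5584.721254·-92.586) / 12368.998668 = -43.023480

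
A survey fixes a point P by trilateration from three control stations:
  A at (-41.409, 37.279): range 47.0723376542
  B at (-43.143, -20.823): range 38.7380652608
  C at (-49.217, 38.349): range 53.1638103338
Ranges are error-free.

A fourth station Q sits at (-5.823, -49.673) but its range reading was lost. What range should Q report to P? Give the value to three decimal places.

51.108

eq1: (x + 41.409)² + (y − 37.279)² = 47.0723376542²
eq2: (x + 43.143)² + (y + 20.823)² = 38.7380652608²
eq3: (x + 49.217)² + (y − 38.349)² = 53.1638103338²
eq3−eq1, eq3−eq2 (x²,y² cancel):
  15.616·x − 2.140·y = -177.944011
  12.148·x − 118.344·y = -272.290083
det = 15.616·-118.344 − -2.140·12.148 = -1822.063184
x = (-177.944011·-118.344 − -2.140·-272.290083) / -1822.063184 = -11.237758
y = (15.616·-272.290083 − -177.944011·12.148) / -1822.063184 = 1.147281
|P − Q| = √((-11.237758 − -5.823)² + (1.147281 − -49.673)²) = 51.107930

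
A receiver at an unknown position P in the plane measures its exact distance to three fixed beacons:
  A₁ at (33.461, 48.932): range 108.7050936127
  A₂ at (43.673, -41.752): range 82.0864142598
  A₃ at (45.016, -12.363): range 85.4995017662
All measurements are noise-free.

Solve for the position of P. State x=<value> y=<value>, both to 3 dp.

x=-37.949 y=-33.028

eq1: (x − 33.461)² + (y − 48.932)² = 108.7050936127²
eq2: (x − 43.673)² + (y + 41.752)² = 82.0864142598²
eq3: (x − 45.016)² + (y + 12.363)² = 85.4995017662²
eq1−eq2, eq1−eq3 (x²,y² cancel):
  20.424·x − 181.368·y = 5215.199259
  23.110·x − 122.590·y = 3171.937455
det = 20.424·-122.590 − -181.368·23.110 = 1687.636320
x = (5215.199259·-122.590 − -181.368·3171.937455) / 1687.636320 = -37.948534
y = (20.424·3171.937455 − 5215.199259·23.110) / 1687.636320 = -33.028209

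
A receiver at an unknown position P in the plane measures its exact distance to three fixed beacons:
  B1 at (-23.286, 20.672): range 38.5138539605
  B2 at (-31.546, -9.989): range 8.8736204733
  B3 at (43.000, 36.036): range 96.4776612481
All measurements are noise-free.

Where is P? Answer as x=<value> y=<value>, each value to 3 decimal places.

eq1: (x + 23.286)² + (y − 20.672)² = 38.5138539605²
eq2: (x + 31.546)² + (y + 9.989)² = 8.8736204733²
eq3: (x − 43.000)² + (y − 36.036)² = 96.4776612481²
eq2−eq1, eq2−eq3 (x²,y² cancel):
  16.520·x + 61.322·y = -1529.936664
  149.092·x + 92.050·y = -7176.534921
det = 16.520·92.050 − 61.322·149.092 = -7621.953624
x = (-1529.936664·92.050 − 61.322·-7176.534921) / -7621.953624 = -39.261431
y = (16.520·-7176.534921 − -1529.936664·149.092) / -7621.953624 = -14.372294

x=-39.261 y=-14.372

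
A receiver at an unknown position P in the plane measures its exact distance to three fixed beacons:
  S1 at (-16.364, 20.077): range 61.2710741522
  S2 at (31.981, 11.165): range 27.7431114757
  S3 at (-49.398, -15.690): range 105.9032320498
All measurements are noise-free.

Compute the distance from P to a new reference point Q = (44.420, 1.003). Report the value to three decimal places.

eq1: (x + 16.364)² + (y − 20.077)² = 61.2710741522²
eq2: (x − 31.981)² + (y − 11.165)² = 27.7431114757²
eq3: (x + 49.398)² + (y + 15.690)² = 105.9032320498²
eq3−eq1, eq3−eq2 (x²,y² cancel):
  66.068·x + 71.534·y = 5445.877952
  162.758·x + 53.710·y = 8906.917406
det = 66.068·53.710 − 71.534·162.758 = -8094.218492
x = (5445.877952·53.710 − 71.534·8906.917406) / -8094.218492 = 42.579691
y = (66.068·8906.917406 − 5445.877952·162.758) / -8094.218492 = 36.803798
|P − Q| = √((42.579691 − 44.420)² + (36.803798 − 1.003)²) = 35.848067

35.848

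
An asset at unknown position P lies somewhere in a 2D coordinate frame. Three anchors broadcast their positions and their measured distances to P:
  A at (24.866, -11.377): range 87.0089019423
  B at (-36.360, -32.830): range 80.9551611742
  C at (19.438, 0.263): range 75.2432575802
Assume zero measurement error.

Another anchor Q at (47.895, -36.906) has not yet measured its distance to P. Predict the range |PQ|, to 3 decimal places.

eq1: (x − 24.866)² + (y + 11.377)² = 87.0089019423²
eq2: (x + 36.360)² + (y + 32.830)² = 80.9551611742²
eq3: (x − 19.438)² + (y − 0.263)² = 75.2432575802²
eq3−eq2, eq3−eq1 (x²,y² cancel):
  -111.596·x − 66.186·y = 1129.763178
  10.856·x − 23.280·y = -1539.152134
det = -111.596·-23.280 − -66.186·10.856 = 3316.470096
x = (1129.763178·-23.280 − -66.186·-1539.152134) / 3316.470096 = -38.646876
y = (-111.596·-1539.152134 − 1129.763178·10.856) / 3316.470096 = 48.092854
|P − Q| = √((-38.646876 − 47.895)² + (48.092854 − -36.906)²) = 121.302521

121.303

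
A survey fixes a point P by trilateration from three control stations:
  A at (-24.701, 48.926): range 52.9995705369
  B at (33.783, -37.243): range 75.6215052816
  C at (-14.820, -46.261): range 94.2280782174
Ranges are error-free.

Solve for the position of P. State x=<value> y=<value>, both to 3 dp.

eq1: (x + 24.701)² + (y − 48.926)² = 52.9995705369²
eq2: (x − 33.783)² + (y + 37.243)² = 75.6215052816²
eq3: (x + 14.820)² + (y + 46.261)² = 94.2280782174²
eq1−eq2, eq1−eq3 (x²,y² cancel):
  116.968·x − 172.338·y = -3385.218323
  19.762·x − 190.374·y = -6714.156603
det = 116.968·-190.374 − -172.338·19.762 = -18861.922476
x = (-3385.218323·-190.374 − -172.338·-6714.156603) / -18861.922476 = 27.178925
y = (116.968·-6714.156603 − -3385.218323·19.762) / -18861.922476 = 38.089584

x=27.179 y=38.090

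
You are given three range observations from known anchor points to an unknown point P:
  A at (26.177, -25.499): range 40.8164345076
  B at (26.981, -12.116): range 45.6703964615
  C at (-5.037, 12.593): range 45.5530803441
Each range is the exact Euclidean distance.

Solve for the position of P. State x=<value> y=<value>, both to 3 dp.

x=-14.111 y=-32.047

eq1: (x − 26.177)² + (y + 25.499)² = 40.8164345076²
eq2: (x − 26.981)² + (y + 12.116)² = 45.6703964615²
eq3: (x + 5.037)² + (y − 12.593)² = 45.5530803441²
eq3−eq1, eq3−eq2 (x²,y² cancel):
  62.428·x − 76.184·y = 1560.581115
  64.036·x − 49.418·y = 680.114815
det = 62.428·-49.418 − -76.184·64.036 = 1793.451720
x = (1560.581115·-49.418 − -76.184·680.114815) / 1793.451720 = -14.110740
y = (62.428·680.114815 − 1560.581115·64.036) / 1793.451720 = -32.047233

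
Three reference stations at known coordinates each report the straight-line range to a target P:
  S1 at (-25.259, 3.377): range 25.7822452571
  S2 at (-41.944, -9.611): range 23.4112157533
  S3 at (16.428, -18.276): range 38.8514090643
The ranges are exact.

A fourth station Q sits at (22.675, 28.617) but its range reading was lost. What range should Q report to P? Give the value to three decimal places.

eq1: (x + 25.259)² + (y − 3.377)² = 25.7822452571²
eq2: (x + 41.944)² + (y + 9.611)² = 23.4112157533²
eq3: (x − 16.428)² + (y + 18.276)² = 38.8514090643²
eq3−eq2, eq3−eq1 (x²,y² cancel):
  -116.744·x + 17.330·y = 2209.126060
  -83.374·x + 43.306·y = 890.237666
det = -116.744·43.306 − 17.330·-83.374 = -3610.844244
x = (2209.126060·43.306 − 17.330·890.237666) / -3610.844244 = -22.222115
y = (-116.744·890.237666 − 2209.126060·-83.374) / -3610.844244 = -22.225763
|P − Q| = √((-22.222115 − 22.675)² + (-22.225763 − 28.617)²) = 67.828736

67.829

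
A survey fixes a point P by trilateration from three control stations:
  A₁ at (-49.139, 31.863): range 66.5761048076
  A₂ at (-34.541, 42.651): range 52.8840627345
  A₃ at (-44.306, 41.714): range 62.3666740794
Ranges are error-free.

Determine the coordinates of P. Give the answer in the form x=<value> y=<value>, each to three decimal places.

eq1: (x + 49.139)² + (y − 31.863)² = 66.5761048076²
eq2: (x + 34.541)² + (y − 42.651)² = 52.8840627345²
eq3: (x + 44.306)² + (y − 41.714)² = 62.3666740794²
eq2−eq3, eq2−eq1 (x²,y² cancel):
  -19.530·x − 1.874·y = -401.986994
  -29.196·x − 21.576·y = -1217.950032
det = -19.530·-21.576 − -1.874·-29.196 = 366.665976
x = (-401.986994·-21.576 − -1.874·-1217.950032) / 366.665976 = 17.429577
y = (-19.530·-1217.950032 − -401.986994·-29.196) / 366.665976 = 32.864112

x=17.430 y=32.864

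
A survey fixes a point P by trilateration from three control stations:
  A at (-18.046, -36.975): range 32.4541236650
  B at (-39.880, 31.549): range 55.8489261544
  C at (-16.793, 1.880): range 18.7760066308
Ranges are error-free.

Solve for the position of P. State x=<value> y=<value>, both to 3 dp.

x=-1.521 y=-9.043

eq1: (x + 18.046)² + (y + 36.975)² = 32.4541236650²
eq2: (x + 39.880)² + (y − 31.549)² = 55.8489261544²
eq3: (x + 16.793)² + (y − 1.880)² = 18.7760066308²
eq1−eq2, eq1−eq3 (x²,y² cancel):
  -43.668·x + 137.048·y = -1172.887350
  2.506·x + 77.710·y = -706.537774
det = -43.668·77.710 − 137.048·2.506 = -3736.882568
x = (-1172.887350·77.710 − 137.048·-706.537774) / -3736.882568 = -1.521191
y = (-43.668·-706.537774 − -1172.887350·2.506) / -3736.882568 = -9.042925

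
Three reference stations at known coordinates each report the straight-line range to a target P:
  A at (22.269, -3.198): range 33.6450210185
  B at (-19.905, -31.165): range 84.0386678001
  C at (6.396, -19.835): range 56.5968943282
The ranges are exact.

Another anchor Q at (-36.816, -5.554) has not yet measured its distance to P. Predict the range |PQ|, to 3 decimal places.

eq1: (x − 22.269)² + (y + 3.198)² = 33.6450210185²
eq2: (x + 19.905)² + (y + 31.165)² = 84.0386678001²
eq3: (x − 6.396)² + (y + 19.835)² = 56.5968943282²
eq3−eq1, eq3−eq2 (x²,y² cancel):
  31.746·x + 33.274·y = 2143.020532
  -52.602·x − 22.660·y = -2926.159029
det = 31.746·-22.660 − 33.274·-52.602 = 1030.914588
x = (2143.020532·-22.660 − 33.274·-2926.159029) / 1030.914588 = 47.340653
y = (31.746·-2926.159029 − 2143.020532·-52.602) / 1030.914588 = 19.238569
|P − Q| = √((47.340653 − -36.816)² + (19.238569 − -5.554)²) = 87.732627

87.733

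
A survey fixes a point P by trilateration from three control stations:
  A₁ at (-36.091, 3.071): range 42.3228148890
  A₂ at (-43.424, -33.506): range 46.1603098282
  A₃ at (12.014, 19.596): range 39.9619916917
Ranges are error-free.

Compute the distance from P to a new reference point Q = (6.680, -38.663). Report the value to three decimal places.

eq1: (x + 36.091)² + (y − 3.071)² = 42.3228148890²
eq2: (x + 43.424)² + (y + 33.506)² = 46.1603098282²
eq3: (x − 12.014)² + (y − 19.596)² = 39.9619916917²
eq2−eq1, eq2−eq3 (x²,y² cancel):
  14.666·x + 73.154·y = -1356.750947
  110.876·x + 106.204·y = -1946.142977
det = 14.666·106.204 − 73.154·110.876 = -6553.435040
x = (-1356.750947·106.204 − 73.154·-1946.142977) / -6553.435040 = 0.263104
y = (14.666·-1946.142977 − -1356.750947·110.876) / -6553.435040 = -18.599251
|P − Q| = √((0.263104 − 6.680)² + (-18.599251 − -38.663)²) = 21.064913

21.065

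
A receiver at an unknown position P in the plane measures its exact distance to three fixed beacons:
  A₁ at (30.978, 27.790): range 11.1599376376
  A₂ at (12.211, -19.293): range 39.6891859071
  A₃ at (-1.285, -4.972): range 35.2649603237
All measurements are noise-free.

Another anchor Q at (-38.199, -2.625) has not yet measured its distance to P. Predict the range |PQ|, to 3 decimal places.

eq1: (x − 30.978)² + (y − 27.790)² = 11.1599376376²
eq2: (x − 12.211)² + (y + 19.293)² = 39.6891859071²
eq3: (x + 1.285)² + (y + 4.972)² = 35.2649603237²
eq1−eq2, eq1−eq3 (x²,y² cancel):
  -37.534·x − 94.166·y = -2661.279484
  -64.526·x − 65.524·y = -2824.621794
det = -37.534·-65.524 − -94.166·-64.526 = -3616.777500
x = (-2661.279484·-65.524 − -94.166·-2824.621794) / -3616.777500 = 25.327977
y = (-37.534·-2824.621794 − -2661.279484·-64.526) / -3616.777500 = 18.165996
|P − Q| = √((25.327977 − -38.199)² + (18.165996 − -2.625)²) = 66.842669

66.843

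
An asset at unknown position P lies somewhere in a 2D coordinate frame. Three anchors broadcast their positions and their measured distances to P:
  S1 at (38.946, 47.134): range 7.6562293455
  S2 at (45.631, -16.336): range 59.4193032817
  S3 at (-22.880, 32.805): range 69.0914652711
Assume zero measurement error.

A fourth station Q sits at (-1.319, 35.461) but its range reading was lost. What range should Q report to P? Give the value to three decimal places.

47.379

eq1: (x − 38.946)² + (y − 47.134)² = 7.6562293455²
eq2: (x − 45.631)² + (y + 16.336)² = 59.4193032817²
eq3: (x + 22.880)² + (y − 32.805)² = 69.0914652711²
eq2−eq3, eq2−eq1 (x²,y² cancel):
  -137.022·x + 98.282·y = -1992.367603
  -13.370·x + 126.940·y = 4861.387570
det = -137.022·126.940 − 98.282·-13.370 = -16079.542340
x = (-1992.367603·126.940 − 98.282·4861.387570) / -16079.542340 = 45.442714
y = (-137.022·4861.387570 − -1992.367603·-13.370) / -16079.542340 = 43.083005
|P − Q| = √((45.442714 − -1.319)² + (43.083005 − 35.461)²) = 47.378822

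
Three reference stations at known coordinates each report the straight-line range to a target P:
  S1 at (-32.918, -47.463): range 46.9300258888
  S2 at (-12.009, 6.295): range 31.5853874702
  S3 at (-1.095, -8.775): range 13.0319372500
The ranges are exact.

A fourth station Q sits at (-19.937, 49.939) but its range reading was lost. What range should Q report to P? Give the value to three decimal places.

eq1: (x + 32.918)² + (y + 47.463)² = 46.9300258888²
eq2: (x + 12.009)² + (y − 6.295)² = 31.5853874702²
eq3: (x + 1.095)² + (y + 8.775)² = 13.0319372500²
eq3−eq2, eq3−eq1 (x²,y² cancel):
  -21.828·x + 30.140·y = -722.161857
  -63.646·x − 77.376·y = 1225.535502
det = -21.828·-77.376 − 30.140·-63.646 = 3607.253768
x = (-722.161857·-77.376 − 30.140·1225.535502) / 3607.253768 = 5.250630
y = (-21.828·1225.535502 − -722.161857·-63.646) / 3607.253768 = -20.157634
|P − Q| = √((5.250630 − -19.937)² + (-20.157634 − 49.939)²) = 74.484595

74.485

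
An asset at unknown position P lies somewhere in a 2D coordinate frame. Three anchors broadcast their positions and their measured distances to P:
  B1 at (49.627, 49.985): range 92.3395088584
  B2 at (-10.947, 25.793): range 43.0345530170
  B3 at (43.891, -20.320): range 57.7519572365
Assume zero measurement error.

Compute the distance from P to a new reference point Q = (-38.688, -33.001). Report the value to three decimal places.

29.530

eq1: (x − 49.627)² + (y − 49.985)² = 92.3395088584²
eq2: (x + 10.947)² + (y − 25.793)² = 43.0345530170²
eq3: (x − 43.891)² + (y + 20.320)² = 57.7519572365²
eq2−eq3, eq2−eq1 (x²,y² cancel):
  109.676·x − 92.226·y = 70.890812
  121.148·x + 48.384·y = -2498.388447
det = 109.676·48.384 − -92.226·121.148 = 16479.559032
x = (70.890812·48.384 − -92.226·-2498.388447) / 16479.559032 = -13.773815
y = (109.676·-2498.388447 − 70.890812·121.148) / 16479.559032 = -17.148610
|P − Q| = √((-13.773815 − -38.688)² + (-17.148610 − -33.001)²) = 29.529898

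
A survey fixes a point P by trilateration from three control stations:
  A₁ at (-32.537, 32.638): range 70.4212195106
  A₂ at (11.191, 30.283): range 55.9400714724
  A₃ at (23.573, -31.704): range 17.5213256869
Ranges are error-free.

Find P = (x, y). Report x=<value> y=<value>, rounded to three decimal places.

eq1: (x + 32.537)² + (y − 32.638)² = 70.4212195106²
eq2: (x − 11.191)² + (y − 30.283)² = 55.9400714724²
eq3: (x − 23.573)² + (y + 31.704)² = 17.5213256869²
eq2−eq3, eq2−eq1 (x²,y² cancel):
  24.764·x − 123.974·y = 3340.826118
  -87.456·x + 4.710·y = -748.259718
det = 24.764·4.710 − -123.974·-87.456 = -10725.631704
x = (3340.826118·4.710 − -123.974·-748.259718) / -10725.631704 = 7.181811
y = (24.764·-748.259718 − 3340.826118·-87.456) / -10725.631704 = -25.513219

x=7.182 y=-25.513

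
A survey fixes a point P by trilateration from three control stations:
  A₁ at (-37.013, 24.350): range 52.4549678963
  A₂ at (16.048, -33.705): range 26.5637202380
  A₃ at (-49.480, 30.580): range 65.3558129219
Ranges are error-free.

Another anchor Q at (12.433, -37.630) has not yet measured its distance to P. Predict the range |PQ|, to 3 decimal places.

eq1: (x + 37.013)² + (y − 24.350)² = 52.4549678963²
eq2: (x − 16.048)² + (y + 33.705)² = 26.5637202380²
eq3: (x + 49.480)² + (y − 30.580)² = 65.3558129219²
eq2−eq1, eq2−eq3 (x²,y² cancel):
  -106.122·x + 116.110·y = -1476.573084
  -131.056·x + 128.570·y = -1575.909579
det = -106.122·128.570 − 116.110·-131.056 = 1572.806620
x = (-1476.573084·128.570 − 116.110·-1575.909579) / 1572.806620 = -4.364262
y = (-106.122·-1575.909579 − -1476.573084·-131.056) / 1572.806620 = -16.705859
|P − Q| = √((-4.364262 − 12.433)² + (-16.705859 − -37.630)²) = 26.832214

26.832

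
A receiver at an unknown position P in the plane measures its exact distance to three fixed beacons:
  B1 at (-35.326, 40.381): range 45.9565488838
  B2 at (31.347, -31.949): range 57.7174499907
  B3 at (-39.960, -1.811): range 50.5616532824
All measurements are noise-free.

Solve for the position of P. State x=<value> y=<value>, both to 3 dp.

x=5.757 y=19.786

eq1: (x + 35.326)² + (y − 40.381)² = 45.9565488838²
eq2: (x − 31.347)² + (y + 31.949)² = 57.7174499907²
eq3: (x + 39.960)² + (y + 1.811)² = 50.5616532824²
eq2−eq3, eq2−eq1 (x²,y² cancel):
  -142.614·x + 60.276·y = 371.531562
  -133.346·x + 144.660·y = 2094.478075
det = -142.614·144.660 − 60.276·-133.346 = -12592.977744
x = (371.531562·144.660 − 60.276·2094.478075) / -12592.977744 = 5.757257
y = (-142.614·2094.478075 − 371.531562·-133.346) / -12592.977744 = 19.785602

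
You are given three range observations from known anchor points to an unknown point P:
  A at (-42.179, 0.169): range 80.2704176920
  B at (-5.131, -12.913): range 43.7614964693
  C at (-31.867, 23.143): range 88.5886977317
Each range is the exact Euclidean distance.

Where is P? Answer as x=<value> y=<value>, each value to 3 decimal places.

eq1: (x + 42.179)² + (y − 0.169)² = 80.2704176920²
eq2: (x + 5.131)² + (y + 12.913)² = 43.7614964693²
eq3: (x + 31.867)² + (y − 23.143)² = 88.5886977317²
eq3−eq2, eq3−eq1 (x²,y² cancel):
  53.472·x − 72.112·y = 4574.857385
  -20.624·x − 45.948·y = 1632.609873
det = 53.472·-45.948 − -72.112·-20.624 = -3944.169344
x = (4574.857385·-45.948 − -72.112·1632.609873) / -3944.169344 = 23.445947
y = (53.472·1632.609873 − 4574.857385·-20.624) / -3944.169344 = -46.055521

x=23.446 y=-46.056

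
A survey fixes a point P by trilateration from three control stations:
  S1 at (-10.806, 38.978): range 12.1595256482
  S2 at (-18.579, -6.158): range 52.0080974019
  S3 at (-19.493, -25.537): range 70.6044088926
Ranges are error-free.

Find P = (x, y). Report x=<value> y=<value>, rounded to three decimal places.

x=0.962 y=42.040

eq1: (x + 10.806)² + (y − 38.978)² = 12.1595256482²
eq2: (x + 18.579)² + (y + 6.158)² = 52.0080974019²
eq3: (x + 19.493)² + (y + 25.537)² = 70.6044088926²
eq1−eq2, eq1−eq3 (x²,y² cancel):
  -15.546·x − 90.272·y = -3809.942046
  -17.374·x − 129.030·y = -5441.067193
det = -15.546·-129.030 − -90.272·-17.374 = 437.514652
x = (-3809.942046·-129.030 − -90.272·-5441.067193) / 437.514652 = 0.961807
y = (-15.546·-5441.067193 − -3809.942046·-17.374) / 437.514652 = 42.039501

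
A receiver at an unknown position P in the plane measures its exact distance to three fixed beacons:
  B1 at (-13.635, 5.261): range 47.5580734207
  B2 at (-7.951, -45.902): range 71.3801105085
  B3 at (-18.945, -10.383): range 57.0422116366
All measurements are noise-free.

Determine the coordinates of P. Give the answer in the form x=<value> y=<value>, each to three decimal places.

eq1: (x + 13.635)² + (y − 5.261)² = 47.5580734207²
eq2: (x + 7.951)² + (y + 45.902)² = 71.3801105085²
eq3: (x + 18.945)² + (y + 10.383)² = 57.0422116366²
eq1−eq3, eq1−eq2 (x²,y² cancel):
  -10.620·x − 31.288·y = -738.915193
  11.368·x − 102.326·y = -876.729170
det = -10.620·-102.326 − -31.288·11.368 = 1442.384104
x = (-738.915193·-102.326 − -31.288·-876.729170) / 1442.384104 = 33.402430
y = (-10.620·-876.729170 − -738.915193·11.368) / 1442.384104 = 12.278873

x=33.402 y=12.279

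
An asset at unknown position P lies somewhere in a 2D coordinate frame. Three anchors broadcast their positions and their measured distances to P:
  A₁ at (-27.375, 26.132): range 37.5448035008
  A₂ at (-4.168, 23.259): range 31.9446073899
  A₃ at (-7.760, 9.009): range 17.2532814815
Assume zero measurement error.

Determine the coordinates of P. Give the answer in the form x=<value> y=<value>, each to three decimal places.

x=-11.416 y=-7.852

eq1: (x + 27.375)² + (y − 26.132)² = 37.5448035008²
eq2: (x + 4.168)² + (y − 23.259)² = 31.9446073899²
eq3: (x + 7.760)² + (y − 9.009)² = 17.2532814815²
eq3−eq2, eq3−eq1 (x²,y² cancel):
  7.184·x + 28.500·y = -305.808595
  -39.230·x + 34.246·y = 178.955820
det = 7.184·34.246 − 28.500·-39.230 = 1364.078264
x = (-305.808595·34.246 − 28.500·178.955820) / 1364.078264 = -11.416473
y = (7.184·178.955820 − -305.808595·-39.230) / 1364.078264 = -7.852374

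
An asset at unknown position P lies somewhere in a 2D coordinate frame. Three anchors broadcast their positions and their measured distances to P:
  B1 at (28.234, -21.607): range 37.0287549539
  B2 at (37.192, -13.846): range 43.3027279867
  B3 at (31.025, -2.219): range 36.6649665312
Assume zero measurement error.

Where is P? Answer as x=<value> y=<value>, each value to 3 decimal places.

eq1: (x − 28.234)² + (y + 21.607)² = 37.0287549539²
eq2: (x − 37.192)² + (y + 13.846)² = 43.3027279867²
eq3: (x − 31.025)² + (y + 2.219)² = 36.6649665312²
eq1−eq3, eq1−eq2 (x²,y² cancel):
  5.582·x + 38.776·y = -269.737696
  17.916·x + 15.522·y = -193.062183
det = 5.582·15.522 − 38.776·17.916 = -608.067012
x = (-269.737696·15.522 − 38.776·-193.062183) / -608.067012 = -5.425900
y = (5.582·-193.062183 − -269.737696·17.916) / -608.067012 = -6.175220

x=-5.426 y=-6.175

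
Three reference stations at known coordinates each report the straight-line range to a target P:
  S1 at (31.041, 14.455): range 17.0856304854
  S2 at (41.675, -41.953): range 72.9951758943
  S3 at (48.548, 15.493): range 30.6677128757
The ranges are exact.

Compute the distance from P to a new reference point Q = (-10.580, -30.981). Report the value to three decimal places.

eq1: (x − 31.041)² + (y − 14.455)² = 17.0856304854²
eq2: (x − 41.675)² + (y + 41.953)² = 72.9951758943²
eq3: (x − 48.548)² + (y − 15.493)² = 30.6677128757²
eq2−eq1, eq2−eq3 (x²,y² cancel):
  -21.268·x + 112.816·y = 2712.007807
  13.746·x + 114.892·y = 3487.868610
det = -21.268·114.892 − 112.816·13.746 = -3994.291792
x = (2712.007807·114.892 − 112.816·3487.868610) / -3994.291792 = 20.504106
y = (-21.268·3487.868610 − 2712.007807·13.746) / -3994.291792 = 27.904634
|P − Q| = √((20.504106 − -10.580)² + (27.904634 − -30.981)²) = 66.586331

66.586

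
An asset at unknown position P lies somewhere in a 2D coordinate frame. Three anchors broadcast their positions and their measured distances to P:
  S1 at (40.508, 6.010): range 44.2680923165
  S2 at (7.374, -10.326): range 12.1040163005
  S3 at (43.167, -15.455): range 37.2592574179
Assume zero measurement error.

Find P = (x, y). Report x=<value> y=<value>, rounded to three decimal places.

x=6.561 y=-22.403

eq1: (x − 40.508)² + (y − 6.010)² = 44.2680923165²
eq2: (x − 7.374)² + (y + 10.326)² = 12.1040163005²
eq3: (x − 43.167)² + (y + 15.455)² = 37.2592574179²
eq2−eq3, eq2−eq1 (x²,y² cancel):
  71.586·x − 10.258·y = 699.499709
  66.268·x + 32.672·y = -297.140775
det = 71.586·32.672 − -10.258·66.268 = 3018.634936
x = (699.499709·32.672 − -10.258·-297.140775) / 3018.634936 = 6.561239
y = (71.586·-297.140775 − 699.499709·66.268) / 3018.634936 = -22.402698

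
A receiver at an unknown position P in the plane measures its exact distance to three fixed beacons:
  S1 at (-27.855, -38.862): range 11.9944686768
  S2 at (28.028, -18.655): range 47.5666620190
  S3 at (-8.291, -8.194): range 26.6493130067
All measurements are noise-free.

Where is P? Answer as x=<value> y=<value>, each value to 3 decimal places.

x=-17.228 y=-33.300

eq1: (x + 27.855)² + (y + 38.862)² = 11.9944686768²
eq2: (x − 28.028)² + (y + 18.655)² = 47.5666620190²
eq3: (x + 8.291)² + (y + 8.194)² = 26.6493130067²
eq2−eq1, eq2−eq3 (x²,y² cancel):
  -111.766·x − 40.414·y = 3271.298317
  -72.638·x + 20.922·y = 554.705960
det = -111.766·20.922 − -40.414·-72.638 = -5273.960384
x = (3271.298317·20.922 − -40.414·554.705960) / -5273.960384 = -17.228038
y = (-111.766·554.705960 − 3271.298317·-72.638) / -5273.960384 = -33.300080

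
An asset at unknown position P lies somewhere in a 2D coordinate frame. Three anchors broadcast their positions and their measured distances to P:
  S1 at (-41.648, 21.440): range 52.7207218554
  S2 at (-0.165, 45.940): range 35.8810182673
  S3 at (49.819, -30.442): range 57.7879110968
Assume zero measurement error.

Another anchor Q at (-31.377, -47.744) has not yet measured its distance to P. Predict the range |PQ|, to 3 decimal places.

eq1: (x + 41.648)² + (y − 21.440)² = 52.7207218554²
eq2: (x + 0.165)² + (y − 45.940)² = 35.8810182673²
eq3: (x − 49.819)² + (y + 30.442)² = 57.7879110968²
eq1−eq2, eq1−eq3 (x²,y² cancel):
  82.966·x + 49.000·y = 1408.308362
  182.934·x − 103.764·y = 654.450465
det = 82.966·-103.764 − 49.000·182.934 = -17572.650024
x = (1408.308362·-103.764 − 49.000·654.450465) / -17572.650024 = 10.140746
y = (82.966·654.450465 − 1408.308362·182.934) / -17572.650024 = 11.570841
|P − Q| = √((10.140746 − -31.377)² + (11.570841 − -47.744)²) = 72.401475

72.401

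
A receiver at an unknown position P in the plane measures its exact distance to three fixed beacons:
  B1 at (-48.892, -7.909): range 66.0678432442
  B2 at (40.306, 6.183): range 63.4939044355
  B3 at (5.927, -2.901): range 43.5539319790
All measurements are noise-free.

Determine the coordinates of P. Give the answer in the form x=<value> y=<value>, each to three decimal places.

eq1: (x + 48.892)² + (y + 7.909)² = 66.0678432442²
eq2: (x − 40.306)² + (y − 6.183)² = 63.4939044355²
eq3: (x − 5.927)² + (y + 2.901)² = 43.5539319790²
eq3−eq2, eq3−eq1 (x²,y² cancel):
  68.758·x + 18.168·y = -515.272915
  -109.638·x − 10.016·y = -58.580105
det = 68.758·-10.016 − 18.168·-109.638 = 1303.223056
x = (-515.272915·-10.016 − 18.168·-58.580105) / 1303.223056 = 4.776816
y = (68.758·-58.580105 − -515.272915·-109.638) / 1303.223056 = -46.439742

x=4.777 y=-46.440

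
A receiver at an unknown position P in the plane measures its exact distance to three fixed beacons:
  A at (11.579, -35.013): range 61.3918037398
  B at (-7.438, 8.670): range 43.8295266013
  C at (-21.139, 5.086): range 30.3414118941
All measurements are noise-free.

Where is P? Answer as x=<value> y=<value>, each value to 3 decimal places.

x=-45.651 y=-12.795

eq1: (x − 11.579)² + (y + 35.013)² = 61.3918037398²
eq2: (x + 7.438)² + (y − 8.670)² = 43.8295266013²
eq3: (x + 21.139)² + (y − 5.086)² = 30.3414118941²
eq3−eq2, eq3−eq1 (x²,y² cancel):
  27.402·x + 7.168·y = -1342.658099
  65.436·x − 80.198·y = -1961.093598
det = 27.402·-80.198 − 7.168·65.436 = -2666.630844
x = (-1342.658099·-80.198 − 7.168·-1961.093598) / -2666.630844 = -45.651468
y = (27.402·-1961.093598 − -1342.658099·65.436) / -2666.630844 = -12.795280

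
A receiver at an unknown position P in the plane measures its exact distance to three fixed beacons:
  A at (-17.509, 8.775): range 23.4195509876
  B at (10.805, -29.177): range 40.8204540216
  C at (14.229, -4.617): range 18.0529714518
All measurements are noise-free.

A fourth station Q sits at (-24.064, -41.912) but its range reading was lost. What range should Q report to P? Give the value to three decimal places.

61.033

eq1: (x + 17.509)² + (y − 8.775)² = 23.4195509876²
eq2: (x − 10.805)² + (y + 29.177)² = 40.8204540216²
eq3: (x − 14.229)² + (y + 4.617)² = 18.0529714518²
eq2−eq1, eq2−eq3 (x²,y² cancel):
  -56.628·x + 75.904·y = 533.354450
  6.848·x + 49.120·y = 596.135464
det = -56.628·49.120 − 75.904·6.848 = -3301.357952
x = (533.354450·49.120 − 75.904·596.135464) / -3301.357952 = 5.770563
y = (-56.628·596.135464 − 533.354450·6.848) / -3301.357952 = 11.331813
|P − Q| = √((5.770563 − -24.064)² + (11.331813 − -41.912)²) = 61.032817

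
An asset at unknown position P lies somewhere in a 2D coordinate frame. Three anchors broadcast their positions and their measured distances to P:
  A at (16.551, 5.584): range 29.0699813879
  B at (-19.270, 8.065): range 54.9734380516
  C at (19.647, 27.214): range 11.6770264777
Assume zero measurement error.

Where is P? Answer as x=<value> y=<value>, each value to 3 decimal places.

eq1: (x − 16.551)² + (y − 5.584)² = 29.0699813879²
eq2: (x + 19.270)² + (y − 8.065)² = 54.9734380516²
eq3: (x − 19.647)² + (y − 27.214)² = 11.6770264777²
eq3−eq2, eq3−eq1 (x²,y² cancel):
  -77.834·x − 38.298·y = -3575.955224
  -6.192·x − 43.260·y = -1530.200619
det = -77.834·-43.260 − -38.298·-6.192 = 3129.957624
x = (-3575.955224·-43.260 − -38.298·-1530.200619) / 3129.957624 = 30.700799
y = (-77.834·-1530.200619 − -3575.955224·-6.192) / 3129.957624 = 30.977838

x=30.701 y=30.978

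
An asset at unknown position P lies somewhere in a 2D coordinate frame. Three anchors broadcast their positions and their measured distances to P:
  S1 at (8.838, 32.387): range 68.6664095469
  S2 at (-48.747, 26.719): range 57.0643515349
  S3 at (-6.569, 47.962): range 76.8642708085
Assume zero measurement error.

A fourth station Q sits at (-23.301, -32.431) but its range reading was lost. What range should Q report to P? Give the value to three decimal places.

eq1: (x − 8.838)² + (y − 32.387)² = 68.6664095469²
eq2: (x + 48.747)² + (y − 26.719)² = 57.0643515349²
eq3: (x + 6.569)² + (y − 47.962)² = 76.8642708085²
eq1−eq2, eq1−eq3 (x²,y² cancel):
  -115.170·x − 11.336·y = 3421.882541
  -30.814·x + 31.150·y = 23.436865
det = -115.170·31.150 − -11.336·-30.814 = -3936.853004
x = (3421.882541·31.150 − -11.336·23.436865) / -3936.853004 = -27.142827
y = (-115.170·23.436865 − 3421.882541·-30.814) / -3936.853004 = -26.097663
|P − Q| = √((-27.142827 − -23.301)² + (-26.097663 − -32.431)²) = 7.407482

7.407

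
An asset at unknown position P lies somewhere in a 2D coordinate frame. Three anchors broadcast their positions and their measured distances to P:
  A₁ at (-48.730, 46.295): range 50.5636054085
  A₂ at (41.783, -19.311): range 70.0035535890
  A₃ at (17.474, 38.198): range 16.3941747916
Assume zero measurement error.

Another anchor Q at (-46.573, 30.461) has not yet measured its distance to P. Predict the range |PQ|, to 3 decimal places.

eq1: (x + 48.730)² + (y − 46.295)² = 50.5636054085²
eq2: (x − 41.783)² + (y + 19.311)² = 70.0035535890²
eq3: (x − 17.474)² + (y − 38.198)² = 16.3941747916²
eq1−eq3, eq1−eq2 (x²,y² cancel):
  132.408·x − 16.194·y = -465.502820
  181.026·x − 131.212·y = -4742.925438
det = 132.408·-131.212 − -16.194·181.026 = -14441.983452
x = (-465.502820·-131.212 − -16.194·-4742.925438) / -14441.983452 = 1.089004
y = (132.408·-4742.925438 − -465.502820·181.026) / -14441.983452 = 37.649479
|P − Q| = √((1.089004 − -46.573)² + (37.649479 − 30.461)²) = 48.201046

48.201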